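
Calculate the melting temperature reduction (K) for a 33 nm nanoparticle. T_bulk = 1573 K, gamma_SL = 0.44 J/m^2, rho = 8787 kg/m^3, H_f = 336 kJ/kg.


Radius R = 33/2 = 16.5 nm = 1.65e-08 m
Convert H_f = 336 kJ/kg = 336000 J/kg
dT = 2 * gamma_SL * T_bulk / (rho * H_f * R)
dT = 2 * 0.44 * 1573 / (8787 * 336000 * 1.65e-08)
dT = 28.4 K

28.4


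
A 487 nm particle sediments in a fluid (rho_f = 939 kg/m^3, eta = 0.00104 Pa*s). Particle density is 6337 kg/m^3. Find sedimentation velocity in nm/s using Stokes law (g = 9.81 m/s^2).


Radius R = 487/2 nm = 2.435e-07 m
Density difference = 6337 - 939 = 5398 kg/m^3
v = 2 * R^2 * (rho_p - rho_f) * g / (9 * eta)
v = 2 * (2.435e-07)^2 * 5398 * 9.81 / (9 * 0.00104)
v = 6.70894e-07 m/s = 670.8941 nm/s

670.8941


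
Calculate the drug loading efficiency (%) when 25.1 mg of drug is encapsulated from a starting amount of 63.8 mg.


Drug loading efficiency = (drug loaded / drug initial) * 100
DLE = 25.1 / 63.8 * 100
DLE = 0.3934 * 100
DLE = 39.34%

39.34


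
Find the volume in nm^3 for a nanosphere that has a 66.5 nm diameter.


Radius r = 66.5/2 = 33.25 nm
Volume V = (4/3) * pi * r^3
V = (4/3) * pi * (33.25)^3
V = 153979.73 nm^3

153979.73


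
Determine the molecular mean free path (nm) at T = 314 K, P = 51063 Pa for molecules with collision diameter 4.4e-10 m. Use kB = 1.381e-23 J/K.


Mean free path: lambda = kB*T / (sqrt(2) * pi * d^2 * P)
lambda = 1.381e-23 * 314 / (sqrt(2) * pi * (4.4e-10)^2 * 51063)
lambda = 9.87295e-08 m
lambda = 98.73 nm

98.73


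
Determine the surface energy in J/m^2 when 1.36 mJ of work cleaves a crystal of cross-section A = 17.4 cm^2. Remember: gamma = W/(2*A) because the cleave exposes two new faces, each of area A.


Convert: A = 17.4 cm^2 = 0.00174 m^2, W = 1.36 mJ = 0.00136 J
Cleaving exposes two faces of area A, so total new surface = 2*A and gamma = W / (2*A)
gamma = 0.00136 / (2 * 0.00174)
gamma = 0.391 J/m^2

0.391


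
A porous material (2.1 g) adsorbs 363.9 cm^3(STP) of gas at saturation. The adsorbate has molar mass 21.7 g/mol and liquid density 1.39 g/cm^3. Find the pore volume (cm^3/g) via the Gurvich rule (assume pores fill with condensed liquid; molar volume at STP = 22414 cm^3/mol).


Moles adsorbed n = V_ads / 22414 = 363.9 / 22414 = 1.623539e-02 mol
Liquid volume V_liq = n * M / rho_liq = 1.623539e-02 * 21.7 / 1.39 = 0.25346 cm^3
Specific pore volume V_pore = V_liq / m_sample = 0.25346 / 2.1
V_pore = 0.1207 cm^3/g

0.1207


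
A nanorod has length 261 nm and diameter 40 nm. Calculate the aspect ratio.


Aspect ratio AR = length / diameter
AR = 261 / 40
AR = 6.53

6.53


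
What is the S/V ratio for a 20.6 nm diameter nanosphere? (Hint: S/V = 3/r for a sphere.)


Radius r = 20.6/2 = 10.3 nm
S/V = 3 / r = 3 / 10.3
S/V = 0.2913 nm^-1

0.2913


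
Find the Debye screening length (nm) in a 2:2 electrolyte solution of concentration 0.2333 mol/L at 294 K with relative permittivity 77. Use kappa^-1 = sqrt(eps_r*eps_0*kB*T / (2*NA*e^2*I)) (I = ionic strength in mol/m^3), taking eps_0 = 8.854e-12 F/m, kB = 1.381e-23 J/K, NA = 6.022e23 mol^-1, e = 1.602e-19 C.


Ionic strength I = 0.2333 * 2^2 * 1000 = 933.2 mol/m^3
kappa^-1 = sqrt(77 * 8.854e-12 * 1.381e-23 * 294 / (2 * 6.022e23 * (1.602e-19)^2 * 933.2))
kappa^-1 = 0.31 nm

0.31


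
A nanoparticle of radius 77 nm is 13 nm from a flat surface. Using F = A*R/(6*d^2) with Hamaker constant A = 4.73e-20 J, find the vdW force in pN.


Convert to SI: R = 77 nm = 7.7e-08 m, d = 13 nm = 1.3e-08 m
F = A * R / (6 * d^2)
F = 4.73e-20 * 7.7e-08 / (6 * (1.3e-08)^2)
F = 3.59181e-12 N = 3.592 pN

3.592


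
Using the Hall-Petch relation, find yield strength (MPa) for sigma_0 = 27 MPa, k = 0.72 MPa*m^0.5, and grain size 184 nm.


d = 184 nm = 1.84e-07 m
sqrt(d) = 0.0004289522
Hall-Petch contribution = k / sqrt(d) = 0.72 / 0.0004289522 = 1678.5 MPa
sigma = sigma_0 + k/sqrt(d) = 27 + 1678.5 = 1705.5 MPa

1705.5


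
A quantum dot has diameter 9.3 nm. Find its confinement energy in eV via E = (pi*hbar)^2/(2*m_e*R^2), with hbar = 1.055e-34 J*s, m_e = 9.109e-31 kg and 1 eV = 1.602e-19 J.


Radius R = 9.3/2 = 4.65 nm = 4.65e-09 m
E = (pi * 1.055e-34)^2 / (2 * 9.109e-31 * (4.65e-09)^2)
E(J) = 2.78868e-21
E = E(J) / 1.602e-19 = 0.0174 eV

0.0174


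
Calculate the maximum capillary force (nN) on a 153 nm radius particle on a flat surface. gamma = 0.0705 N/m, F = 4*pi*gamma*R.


Convert radius: R = 153 nm = 1.53e-07 m
F = 4 * pi * gamma * R
F = 4 * pi * 0.0705 * 1.53e-07
F = 1.35547e-07 N = 135.5472 nN

135.5472


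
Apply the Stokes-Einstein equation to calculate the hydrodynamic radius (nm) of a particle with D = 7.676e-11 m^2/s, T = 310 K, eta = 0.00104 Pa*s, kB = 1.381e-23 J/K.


Stokes-Einstein: R = kB*T / (6*pi*eta*D)
R = 1.381e-23 * 310 / (6 * pi * 0.00104 * 7.676e-11)
R = 2.84502e-09 m = 2.85 nm

2.85


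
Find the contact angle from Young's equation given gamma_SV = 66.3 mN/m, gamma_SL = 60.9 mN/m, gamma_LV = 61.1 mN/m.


cos(theta) = (gamma_SV - gamma_SL) / gamma_LV
cos(theta) = (66.3 - 60.9) / 61.1
cos(theta) = 0.08838
theta = arccos(0.08838) = 84.93 degrees

84.93


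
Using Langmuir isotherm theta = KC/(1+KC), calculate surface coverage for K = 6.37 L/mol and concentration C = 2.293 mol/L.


Langmuir isotherm: theta = K*C / (1 + K*C)
K*C = 6.37 * 2.293 = 14.60641
theta = 14.60641 / (1 + 14.60641) = 14.60641 / 15.60641
theta = 0.9359

0.9359


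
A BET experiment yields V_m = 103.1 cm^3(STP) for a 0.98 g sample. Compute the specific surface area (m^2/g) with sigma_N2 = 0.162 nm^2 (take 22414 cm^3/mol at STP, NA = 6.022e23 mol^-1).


Number of moles in monolayer = V_m / 22414 = 103.1 / 22414 = 0.0045998
Number of molecules = moles * NA = 0.0045998 * 6.022e23
SA = molecules * sigma / mass
SA = (103.1 / 22414) * 6.022e23 * 0.162e-18 / 0.98
SA = 457.9 m^2/g

457.9


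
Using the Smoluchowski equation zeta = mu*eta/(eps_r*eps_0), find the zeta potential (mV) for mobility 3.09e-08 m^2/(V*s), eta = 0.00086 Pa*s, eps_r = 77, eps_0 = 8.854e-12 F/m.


Smoluchowski equation: zeta = mu * eta / (eps_r * eps_0)
zeta = 3.09e-08 * 0.00086 / (77 * 8.854e-12)
zeta = 0.038979 V = 38.98 mV

38.98


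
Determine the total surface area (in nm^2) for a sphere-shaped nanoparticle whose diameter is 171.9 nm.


Radius r = 171.9/2 = 85.95 nm
Surface area SA = 4 * pi * r^2
SA = 4 * pi * (85.95)^2
SA = 92832.84 nm^2

92832.84


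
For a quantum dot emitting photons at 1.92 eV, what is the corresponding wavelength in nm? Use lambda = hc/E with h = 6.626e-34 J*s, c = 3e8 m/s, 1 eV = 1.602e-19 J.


Convert energy: E = 1.92 eV = 1.92 * 1.602e-19 = 3.07584e-19 J
lambda = h*c / E = 6.626e-34 * 3e8 / 3.07584e-19
lambda = 6.46262e-07 m = 646.3 nm

646.3


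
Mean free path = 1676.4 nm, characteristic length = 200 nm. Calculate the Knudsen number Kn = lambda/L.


Knudsen number Kn = lambda / L
Kn = 1676.4 / 200
Kn = 8.382

8.382


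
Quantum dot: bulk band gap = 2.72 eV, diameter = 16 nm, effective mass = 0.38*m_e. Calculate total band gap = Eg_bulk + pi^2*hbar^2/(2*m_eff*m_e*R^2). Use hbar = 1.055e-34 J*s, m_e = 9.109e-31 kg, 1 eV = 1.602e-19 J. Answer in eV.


Radius R = 16/2 nm = 8e-09 m
Confinement energy dE = pi^2 * hbar^2 / (2 * m_eff * m_e * R^2)
dE = pi^2 * (1.055e-34)^2 / (2 * 0.38 * 9.109e-31 * (8e-09)^2) J, divided by 1.602e-19 J/eV
dE = 0.0155 eV
Total band gap = E_g(bulk) + dE = 2.72 + 0.0155 = 2.7355 eV

2.7355


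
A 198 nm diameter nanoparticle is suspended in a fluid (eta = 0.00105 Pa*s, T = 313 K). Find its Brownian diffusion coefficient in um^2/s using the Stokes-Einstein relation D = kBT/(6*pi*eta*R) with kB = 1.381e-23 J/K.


Radius R = 198/2 = 99 nm = 9.9e-08 m
D = kB*T / (6*pi*eta*R)
D = 1.381e-23 * 313 / (6 * pi * 0.00105 * 9.9e-08)
D = 2.20604e-12 m^2/s = 2.206 um^2/s

2.206


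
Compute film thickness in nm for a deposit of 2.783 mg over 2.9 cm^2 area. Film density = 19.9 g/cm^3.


Convert: m = 2.783 mg = 2.7830e-06 kg, A = 2.9 cm^2 = 2.9000e-04 m^2, rho = 19.9 g/cm^3 = 19900 kg/m^3
t = m / (A * rho)
t = 2.7830e-06 / (2.9000e-04 * 19900)
t = 4.8224e-07 m = 482.2 nm

482.2


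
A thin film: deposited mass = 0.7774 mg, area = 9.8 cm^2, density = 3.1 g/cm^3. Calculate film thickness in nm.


Convert: m = 0.7774 mg = 7.7740e-07 kg, A = 9.8 cm^2 = 9.8000e-04 m^2, rho = 3.1 g/cm^3 = 3100 kg/m^3
t = m / (A * rho)
t = 7.7740e-07 / (9.8000e-04 * 3100)
t = 2.5589e-07 m = 255.9 nm

255.9


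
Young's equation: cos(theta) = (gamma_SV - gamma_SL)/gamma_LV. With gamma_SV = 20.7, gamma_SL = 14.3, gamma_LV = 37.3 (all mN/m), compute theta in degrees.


cos(theta) = (gamma_SV - gamma_SL) / gamma_LV
cos(theta) = (20.7 - 14.3) / 37.3
cos(theta) = 0.171582
theta = arccos(0.171582) = 80.12 degrees

80.12


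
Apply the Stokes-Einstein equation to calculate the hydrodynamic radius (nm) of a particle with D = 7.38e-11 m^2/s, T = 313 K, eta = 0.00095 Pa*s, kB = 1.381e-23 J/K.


Stokes-Einstein: R = kB*T / (6*pi*eta*D)
R = 1.381e-23 * 313 / (6 * pi * 0.00095 * 7.38e-11)
R = 3.27082e-09 m = 3.27 nm

3.27


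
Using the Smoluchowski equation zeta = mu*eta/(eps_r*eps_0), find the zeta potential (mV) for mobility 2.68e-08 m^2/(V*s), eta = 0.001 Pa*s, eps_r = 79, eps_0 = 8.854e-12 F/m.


Smoluchowski equation: zeta = mu * eta / (eps_r * eps_0)
zeta = 2.68e-08 * 0.001 / (79 * 8.854e-12)
zeta = 0.038315 V = 38.31 mV

38.31


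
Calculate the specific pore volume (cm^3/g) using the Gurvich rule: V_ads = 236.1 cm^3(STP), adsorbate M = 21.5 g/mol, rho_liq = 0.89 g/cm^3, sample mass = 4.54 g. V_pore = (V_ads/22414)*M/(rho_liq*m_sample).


Moles adsorbed n = V_ads / 22414 = 236.1 / 22414 = 1.053360e-02 mol
Liquid volume V_liq = n * M / rho_liq = 1.053360e-02 * 21.5 / 0.89 = 0.25446 cm^3
Specific pore volume V_pore = V_liq / m_sample = 0.25446 / 4.54
V_pore = 0.056 cm^3/g

0.056


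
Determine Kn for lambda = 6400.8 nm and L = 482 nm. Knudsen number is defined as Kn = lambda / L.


Knudsen number Kn = lambda / L
Kn = 6400.8 / 482
Kn = 13.2797

13.2797


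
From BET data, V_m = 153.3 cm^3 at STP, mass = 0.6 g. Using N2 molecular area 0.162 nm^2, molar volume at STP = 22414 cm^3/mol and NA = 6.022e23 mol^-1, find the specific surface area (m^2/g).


Number of moles in monolayer = V_m / 22414 = 153.3 / 22414 = 0.00683948
Number of molecules = moles * NA = 0.00683948 * 6.022e23
SA = molecules * sigma / mass
SA = (153.3 / 22414) * 6.022e23 * 0.162e-18 / 0.6
SA = 1112.1 m^2/g

1112.1


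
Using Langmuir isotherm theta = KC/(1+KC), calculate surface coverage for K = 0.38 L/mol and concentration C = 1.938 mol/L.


Langmuir isotherm: theta = K*C / (1 + K*C)
K*C = 0.38 * 1.938 = 0.73644
theta = 0.73644 / (1 + 0.73644) = 0.73644 / 1.73644
theta = 0.4241

0.4241


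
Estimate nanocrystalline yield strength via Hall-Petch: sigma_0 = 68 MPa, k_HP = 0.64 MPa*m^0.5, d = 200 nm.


d = 200 nm = 2e-07 m
sqrt(d) = 0.0004472136
Hall-Petch contribution = k / sqrt(d) = 0.64 / 0.0004472136 = 1431.1 MPa
sigma = sigma_0 + k/sqrt(d) = 68 + 1431.1 = 1499.1 MPa

1499.1


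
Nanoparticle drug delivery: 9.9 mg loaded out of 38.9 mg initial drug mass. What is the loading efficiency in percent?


Drug loading efficiency = (drug loaded / drug initial) * 100
DLE = 9.9 / 38.9 * 100
DLE = 0.2545 * 100
DLE = 25.45%

25.45


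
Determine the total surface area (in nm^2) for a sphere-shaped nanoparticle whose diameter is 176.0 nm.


Radius r = 176.0/2 = 88 nm
Surface area SA = 4 * pi * r^2
SA = 4 * pi * (88)^2
SA = 97313.97 nm^2

97313.97


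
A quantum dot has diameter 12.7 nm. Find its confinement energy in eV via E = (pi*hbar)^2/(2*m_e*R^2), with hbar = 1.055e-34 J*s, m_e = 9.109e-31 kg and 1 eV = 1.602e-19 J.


Radius R = 12.7/2 = 6.35 nm = 6.35e-09 m
E = (pi * 1.055e-34)^2 / (2 * 9.109e-31 * (6.35e-09)^2)
E(J) = 1.4954e-21
E = E(J) / 1.602e-19 = 0.0093 eV

0.0093


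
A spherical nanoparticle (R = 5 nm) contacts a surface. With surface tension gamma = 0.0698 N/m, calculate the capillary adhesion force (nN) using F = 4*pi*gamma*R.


Convert radius: R = 5 nm = 5e-09 m
F = 4 * pi * gamma * R
F = 4 * pi * 0.0698 * 5e-09
F = 4.38566e-09 N = 4.3857 nN

4.3857


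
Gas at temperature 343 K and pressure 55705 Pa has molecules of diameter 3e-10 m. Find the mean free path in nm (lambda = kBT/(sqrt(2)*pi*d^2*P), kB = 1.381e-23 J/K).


Mean free path: lambda = kB*T / (sqrt(2) * pi * d^2 * P)
lambda = 1.381e-23 * 343 / (sqrt(2) * pi * (3e-10)^2 * 55705)
lambda = 2.1266e-07 m
lambda = 212.66 nm

212.66


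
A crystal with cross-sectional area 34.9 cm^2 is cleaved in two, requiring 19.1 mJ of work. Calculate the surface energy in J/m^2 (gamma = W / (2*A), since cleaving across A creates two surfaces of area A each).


Convert: A = 34.9 cm^2 = 0.00349 m^2, W = 19.1 mJ = 0.0191 J
Cleaving exposes two faces of area A, so total new surface = 2*A and gamma = W / (2*A)
gamma = 0.0191 / (2 * 0.00349)
gamma = 2.736 J/m^2

2.736


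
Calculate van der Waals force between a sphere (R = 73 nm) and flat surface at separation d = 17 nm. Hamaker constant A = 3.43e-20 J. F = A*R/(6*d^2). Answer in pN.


Convert to SI: R = 73 nm = 7.3e-08 m, d = 17 nm = 1.7e-08 m
F = A * R / (6 * d^2)
F = 3.43e-20 * 7.3e-08 / (6 * (1.7e-08)^2)
F = 1.444e-12 N = 1.444 pN

1.444


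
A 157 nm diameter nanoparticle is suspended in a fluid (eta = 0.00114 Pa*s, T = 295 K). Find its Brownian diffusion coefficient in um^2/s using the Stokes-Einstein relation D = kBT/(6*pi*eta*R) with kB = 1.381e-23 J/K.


Radius R = 157/2 = 78.5 nm = 7.85e-08 m
D = kB*T / (6*pi*eta*R)
D = 1.381e-23 * 295 / (6 * pi * 0.00114 * 7.85e-08)
D = 2.41513e-12 m^2/s = 2.415 um^2/s

2.415


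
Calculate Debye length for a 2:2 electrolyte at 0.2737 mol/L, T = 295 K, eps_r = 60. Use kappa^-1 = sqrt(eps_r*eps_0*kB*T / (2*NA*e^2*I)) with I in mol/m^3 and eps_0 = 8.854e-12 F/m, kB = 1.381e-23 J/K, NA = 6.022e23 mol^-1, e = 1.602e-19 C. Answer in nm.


Ionic strength I = 0.2737 * 2^2 * 1000 = 1094.8 mol/m^3
kappa^-1 = sqrt(60 * 8.854e-12 * 1.381e-23 * 295 / (2 * 6.022e23 * (1.602e-19)^2 * 1094.8))
kappa^-1 = 0.253 nm

0.253


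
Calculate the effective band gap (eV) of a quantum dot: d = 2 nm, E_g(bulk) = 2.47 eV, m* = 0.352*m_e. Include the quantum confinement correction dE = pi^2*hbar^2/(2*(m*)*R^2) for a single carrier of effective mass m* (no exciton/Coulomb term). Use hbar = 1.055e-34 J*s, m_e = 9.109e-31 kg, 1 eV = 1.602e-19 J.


Radius R = 2/2 nm = 1e-09 m
Confinement energy dE = pi^2 * hbar^2 / (2 * m_eff * m_e * R^2)
dE = pi^2 * (1.055e-34)^2 / (2 * 0.352 * 9.109e-31 * (1e-09)^2) J, divided by 1.602e-19 J/eV
dE = 1.0693 eV
Total band gap = E_g(bulk) + dE = 2.47 + 1.0693 = 3.5393 eV

3.5393


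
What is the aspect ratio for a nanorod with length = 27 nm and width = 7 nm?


Aspect ratio AR = length / diameter
AR = 27 / 7
AR = 3.86

3.86


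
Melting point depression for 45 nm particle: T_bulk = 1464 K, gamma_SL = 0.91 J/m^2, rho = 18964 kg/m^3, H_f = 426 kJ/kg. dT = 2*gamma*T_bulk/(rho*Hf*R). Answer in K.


Radius R = 45/2 = 22.5 nm = 2.25e-08 m
Convert H_f = 426 kJ/kg = 426000 J/kg
dT = 2 * gamma_SL * T_bulk / (rho * H_f * R)
dT = 2 * 0.91 * 1464 / (18964 * 426000 * 2.25e-08)
dT = 14.7 K

14.7


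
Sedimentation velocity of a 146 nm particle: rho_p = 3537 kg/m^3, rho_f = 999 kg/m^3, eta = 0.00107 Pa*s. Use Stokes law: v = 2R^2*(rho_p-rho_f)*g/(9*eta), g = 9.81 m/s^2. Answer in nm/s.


Radius R = 146/2 nm = 7.3e-08 m
Density difference = 3537 - 999 = 2538 kg/m^3
v = 2 * R^2 * (rho_p - rho_f) * g / (9 * eta)
v = 2 * (7.3e-08)^2 * 2538 * 9.81 / (9 * 0.00107)
v = 2.75556e-08 m/s = 27.5556 nm/s

27.5556


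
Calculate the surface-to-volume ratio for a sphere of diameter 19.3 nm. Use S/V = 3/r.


Radius r = 19.3/2 = 9.65 nm
S/V = 3 / r = 3 / 9.65
S/V = 0.3109 nm^-1

0.3109


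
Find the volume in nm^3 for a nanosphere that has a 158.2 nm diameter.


Radius r = 158.2/2 = 79.1 nm
Volume V = (4/3) * pi * r^3
V = (4/3) * pi * (79.1)^3
V = 2073089.54 nm^3

2073089.54


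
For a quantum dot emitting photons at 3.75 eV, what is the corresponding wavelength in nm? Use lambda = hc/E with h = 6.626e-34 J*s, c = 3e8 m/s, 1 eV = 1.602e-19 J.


Convert energy: E = 3.75 eV = 3.75 * 1.602e-19 = 6.0075e-19 J
lambda = h*c / E = 6.626e-34 * 3e8 / 6.0075e-19
lambda = 3.30886e-07 m = 330.9 nm

330.9


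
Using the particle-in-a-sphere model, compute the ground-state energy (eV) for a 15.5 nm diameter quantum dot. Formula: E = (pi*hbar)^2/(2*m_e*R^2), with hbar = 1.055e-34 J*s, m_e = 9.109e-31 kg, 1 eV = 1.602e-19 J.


Radius R = 15.5/2 = 7.75 nm = 7.75e-09 m
E = (pi * 1.055e-34)^2 / (2 * 9.109e-31 * (7.75e-09)^2)
E(J) = 1.00392e-21
E = E(J) / 1.602e-19 = 0.0063 eV

0.0063


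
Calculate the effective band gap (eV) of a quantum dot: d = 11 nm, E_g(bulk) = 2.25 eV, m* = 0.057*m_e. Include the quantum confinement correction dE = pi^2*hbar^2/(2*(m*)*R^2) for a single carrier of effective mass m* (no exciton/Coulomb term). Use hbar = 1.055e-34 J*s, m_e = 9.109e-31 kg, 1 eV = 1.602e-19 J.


Radius R = 11/2 nm = 5.5e-09 m
Confinement energy dE = pi^2 * hbar^2 / (2 * m_eff * m_e * R^2)
dE = pi^2 * (1.055e-34)^2 / (2 * 0.057 * 9.109e-31 * (5.5e-09)^2) J, divided by 1.602e-19 J/eV
dE = 0.2183 eV
Total band gap = E_g(bulk) + dE = 2.25 + 0.2183 = 2.4683 eV

2.4683


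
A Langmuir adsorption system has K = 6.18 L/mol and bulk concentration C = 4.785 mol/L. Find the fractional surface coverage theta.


Langmuir isotherm: theta = K*C / (1 + K*C)
K*C = 6.18 * 4.785 = 29.5713
theta = 29.5713 / (1 + 29.5713) = 29.5713 / 30.5713
theta = 0.9673

0.9673


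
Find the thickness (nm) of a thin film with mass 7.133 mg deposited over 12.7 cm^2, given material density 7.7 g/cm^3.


Convert: m = 7.133 mg = 7.1330e-06 kg, A = 12.7 cm^2 = 1.2700e-03 m^2, rho = 7.7 g/cm^3 = 7700 kg/m^3
t = m / (A * rho)
t = 7.1330e-06 / (1.2700e-03 * 7700)
t = 7.2942e-07 m = 729.4 nm

729.4


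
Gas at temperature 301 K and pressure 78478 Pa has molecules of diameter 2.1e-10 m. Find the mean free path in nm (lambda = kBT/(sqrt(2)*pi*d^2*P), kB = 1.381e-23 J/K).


Mean free path: lambda = kB*T / (sqrt(2) * pi * d^2 * P)
lambda = 1.381e-23 * 301 / (sqrt(2) * pi * (2.1e-10)^2 * 78478)
lambda = 2.70339e-07 m
lambda = 270.34 nm

270.34


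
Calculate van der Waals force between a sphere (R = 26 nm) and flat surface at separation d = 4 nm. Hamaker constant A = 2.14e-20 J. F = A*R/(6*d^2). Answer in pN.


Convert to SI: R = 26 nm = 2.6e-08 m, d = 4 nm = 4e-09 m
F = A * R / (6 * d^2)
F = 2.14e-20 * 2.6e-08 / (6 * (4e-09)^2)
F = 5.79583e-12 N = 5.796 pN

5.796


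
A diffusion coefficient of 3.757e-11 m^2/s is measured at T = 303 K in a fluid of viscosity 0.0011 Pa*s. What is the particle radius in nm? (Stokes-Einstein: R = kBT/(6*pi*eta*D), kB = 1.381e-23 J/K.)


Stokes-Einstein: R = kB*T / (6*pi*eta*D)
R = 1.381e-23 * 303 / (6 * pi * 0.0011 * 3.757e-11)
R = 5.37157e-09 m = 5.37 nm

5.37


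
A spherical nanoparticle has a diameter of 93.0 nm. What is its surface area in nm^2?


Radius r = 93.0/2 = 46.5 nm
Surface area SA = 4 * pi * r^2
SA = 4 * pi * (46.5)^2
SA = 27171.63 nm^2

27171.63


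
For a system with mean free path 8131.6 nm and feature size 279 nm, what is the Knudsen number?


Knudsen number Kn = lambda / L
Kn = 8131.6 / 279
Kn = 29.1455

29.1455


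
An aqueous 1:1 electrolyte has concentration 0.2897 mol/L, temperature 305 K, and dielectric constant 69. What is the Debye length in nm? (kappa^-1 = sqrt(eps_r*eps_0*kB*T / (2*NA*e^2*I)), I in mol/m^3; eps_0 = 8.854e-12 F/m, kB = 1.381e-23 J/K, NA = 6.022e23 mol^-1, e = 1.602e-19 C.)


Ionic strength I = 0.2897 * 1^2 * 1000 = 289.7 mol/m^3
kappa^-1 = sqrt(69 * 8.854e-12 * 1.381e-23 * 305 / (2 * 6.022e23 * (1.602e-19)^2 * 289.7))
kappa^-1 = 0.536 nm

0.536


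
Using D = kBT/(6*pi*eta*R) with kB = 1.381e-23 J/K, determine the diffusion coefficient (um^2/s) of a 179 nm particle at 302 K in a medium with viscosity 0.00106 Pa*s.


Radius R = 179/2 = 89.5 nm = 8.95e-08 m
D = kB*T / (6*pi*eta*R)
D = 1.381e-23 * 302 / (6 * pi * 0.00106 * 8.95e-08)
D = 2.33223e-12 m^2/s = 2.332 um^2/s

2.332


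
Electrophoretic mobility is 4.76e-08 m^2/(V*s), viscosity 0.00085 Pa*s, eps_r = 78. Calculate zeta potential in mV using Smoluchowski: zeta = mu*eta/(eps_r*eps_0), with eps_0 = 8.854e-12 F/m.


Smoluchowski equation: zeta = mu * eta / (eps_r * eps_0)
zeta = 4.76e-08 * 0.00085 / (78 * 8.854e-12)
zeta = 0.058586 V = 58.59 mV

58.59


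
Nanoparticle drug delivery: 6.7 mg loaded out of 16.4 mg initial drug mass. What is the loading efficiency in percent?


Drug loading efficiency = (drug loaded / drug initial) * 100
DLE = 6.7 / 16.4 * 100
DLE = 0.4085 * 100
DLE = 40.85%

40.85


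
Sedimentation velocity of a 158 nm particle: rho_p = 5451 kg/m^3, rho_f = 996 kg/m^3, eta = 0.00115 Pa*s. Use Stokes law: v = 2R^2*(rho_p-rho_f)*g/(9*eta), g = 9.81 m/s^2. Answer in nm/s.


Radius R = 158/2 nm = 7.9e-08 m
Density difference = 5451 - 996 = 4455 kg/m^3
v = 2 * R^2 * (rho_p - rho_f) * g / (9 * eta)
v = 2 * (7.9e-08)^2 * 4455 * 9.81 / (9 * 0.00115)
v = 5.27061e-08 m/s = 52.7061 nm/s

52.7061


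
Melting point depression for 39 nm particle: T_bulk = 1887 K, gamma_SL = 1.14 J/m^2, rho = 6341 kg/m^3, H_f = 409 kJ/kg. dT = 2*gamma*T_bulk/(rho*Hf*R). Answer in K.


Radius R = 39/2 = 19.5 nm = 1.95e-08 m
Convert H_f = 409 kJ/kg = 409000 J/kg
dT = 2 * gamma_SL * T_bulk / (rho * H_f * R)
dT = 2 * 1.14 * 1887 / (6341 * 409000 * 1.95e-08)
dT = 85.1 K

85.1


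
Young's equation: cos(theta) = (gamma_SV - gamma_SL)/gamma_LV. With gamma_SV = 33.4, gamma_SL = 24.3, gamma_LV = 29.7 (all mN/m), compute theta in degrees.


cos(theta) = (gamma_SV - gamma_SL) / gamma_LV
cos(theta) = (33.4 - 24.3) / 29.7
cos(theta) = 0.306397
theta = arccos(0.306397) = 72.16 degrees

72.16


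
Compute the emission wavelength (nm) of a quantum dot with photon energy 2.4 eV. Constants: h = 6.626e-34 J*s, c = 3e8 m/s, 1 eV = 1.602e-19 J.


Convert energy: E = 2.4 eV = 2.4 * 1.602e-19 = 3.8448e-19 J
lambda = h*c / E = 6.626e-34 * 3e8 / 3.8448e-19
lambda = 5.1701e-07 m = 517.0 nm

517.0


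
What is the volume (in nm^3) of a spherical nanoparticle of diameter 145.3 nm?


Radius r = 145.3/2 = 72.65 nm
Volume V = (4/3) * pi * r^3
V = (4/3) * pi * (72.65)^3
V = 1606184.63 nm^3

1606184.63


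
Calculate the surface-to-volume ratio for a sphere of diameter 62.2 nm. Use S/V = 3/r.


Radius r = 62.2/2 = 31.1 nm
S/V = 3 / r = 3 / 31.1
S/V = 0.0965 nm^-1

0.0965


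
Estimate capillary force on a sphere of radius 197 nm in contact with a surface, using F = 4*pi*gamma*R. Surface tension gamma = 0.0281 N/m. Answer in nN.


Convert radius: R = 197 nm = 1.97e-07 m
F = 4 * pi * gamma * R
F = 4 * pi * 0.0281 * 1.97e-07
F = 6.95637e-08 N = 69.5637 nN

69.5637


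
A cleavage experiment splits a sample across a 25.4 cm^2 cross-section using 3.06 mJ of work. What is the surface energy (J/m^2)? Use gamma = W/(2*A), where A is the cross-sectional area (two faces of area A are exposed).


Convert: A = 25.4 cm^2 = 0.00254 m^2, W = 3.06 mJ = 0.00306 J
Cleaving exposes two faces of area A, so total new surface = 2*A and gamma = W / (2*A)
gamma = 0.00306 / (2 * 0.00254)
gamma = 0.602 J/m^2

0.602


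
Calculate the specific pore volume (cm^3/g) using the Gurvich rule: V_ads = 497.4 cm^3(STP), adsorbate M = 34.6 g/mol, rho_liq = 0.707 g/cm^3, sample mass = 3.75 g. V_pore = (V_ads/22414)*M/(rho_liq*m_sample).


Moles adsorbed n = V_ads / 22414 = 497.4 / 22414 = 2.219149e-02 mol
Liquid volume V_liq = n * M / rho_liq = 2.219149e-02 * 34.6 / 0.707 = 1.08603 cm^3
Specific pore volume V_pore = V_liq / m_sample = 1.08603 / 3.75
V_pore = 0.2896 cm^3/g

0.2896


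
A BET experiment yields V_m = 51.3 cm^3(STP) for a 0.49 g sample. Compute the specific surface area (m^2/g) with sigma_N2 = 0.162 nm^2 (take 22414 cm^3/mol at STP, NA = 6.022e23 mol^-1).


Number of moles in monolayer = V_m / 22414 = 51.3 / 22414 = 0.00228875
Number of molecules = moles * NA = 0.00228875 * 6.022e23
SA = molecules * sigma / mass
SA = (51.3 / 22414) * 6.022e23 * 0.162e-18 / 0.49
SA = 455.7 m^2/g

455.7


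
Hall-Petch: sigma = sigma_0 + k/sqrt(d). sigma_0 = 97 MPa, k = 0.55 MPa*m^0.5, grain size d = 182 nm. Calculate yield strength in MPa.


d = 182 nm = 1.82e-07 m
sqrt(d) = 0.0004266146
Hall-Petch contribution = k / sqrt(d) = 0.55 / 0.0004266146 = 1289.2 MPa
sigma = sigma_0 + k/sqrt(d) = 97 + 1289.2 = 1386.2 MPa

1386.2


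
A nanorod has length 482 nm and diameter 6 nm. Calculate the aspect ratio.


Aspect ratio AR = length / diameter
AR = 482 / 6
AR = 80.33

80.33


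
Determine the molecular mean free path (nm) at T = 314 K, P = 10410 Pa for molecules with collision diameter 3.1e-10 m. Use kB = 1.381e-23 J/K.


Mean free path: lambda = kB*T / (sqrt(2) * pi * d^2 * P)
lambda = 1.381e-23 * 314 / (sqrt(2) * pi * (3.1e-10)^2 * 10410)
lambda = 9.75628e-07 m
lambda = 975.63 nm

975.63


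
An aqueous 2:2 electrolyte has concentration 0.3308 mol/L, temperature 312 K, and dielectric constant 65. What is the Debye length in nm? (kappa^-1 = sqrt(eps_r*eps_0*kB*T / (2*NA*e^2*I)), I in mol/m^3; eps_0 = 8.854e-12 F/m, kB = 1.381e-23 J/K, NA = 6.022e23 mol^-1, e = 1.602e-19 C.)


Ionic strength I = 0.3308 * 2^2 * 1000 = 1323.2 mol/m^3
kappa^-1 = sqrt(65 * 8.854e-12 * 1.381e-23 * 312 / (2 * 6.022e23 * (1.602e-19)^2 * 1323.2))
kappa^-1 = 0.246 nm

0.246


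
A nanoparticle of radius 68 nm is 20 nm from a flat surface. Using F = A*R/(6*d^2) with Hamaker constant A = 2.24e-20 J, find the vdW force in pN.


Convert to SI: R = 68 nm = 6.8e-08 m, d = 20 nm = 2e-08 m
F = A * R / (6 * d^2)
F = 2.24e-20 * 6.8e-08 / (6 * (2e-08)^2)
F = 6.34667e-13 N = 0.635 pN

0.635


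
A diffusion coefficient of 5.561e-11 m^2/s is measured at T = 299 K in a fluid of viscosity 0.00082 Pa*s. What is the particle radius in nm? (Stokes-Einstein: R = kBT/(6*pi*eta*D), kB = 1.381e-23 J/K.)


Stokes-Einstein: R = kB*T / (6*pi*eta*D)
R = 1.381e-23 * 299 / (6 * pi * 0.00082 * 5.561e-11)
R = 4.80393e-09 m = 4.8 nm

4.8


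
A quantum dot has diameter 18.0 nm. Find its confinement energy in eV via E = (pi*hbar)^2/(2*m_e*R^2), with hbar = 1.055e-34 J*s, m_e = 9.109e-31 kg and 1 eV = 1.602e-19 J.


Radius R = 18.0/2 = 9 nm = 9e-09 m
E = (pi * 1.055e-34)^2 / (2 * 9.109e-31 * (9e-09)^2)
E(J) = 7.44422e-22
E = E(J) / 1.602e-19 = 0.0046 eV

0.0046


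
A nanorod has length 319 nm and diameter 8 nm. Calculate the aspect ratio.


Aspect ratio AR = length / diameter
AR = 319 / 8
AR = 39.88

39.88


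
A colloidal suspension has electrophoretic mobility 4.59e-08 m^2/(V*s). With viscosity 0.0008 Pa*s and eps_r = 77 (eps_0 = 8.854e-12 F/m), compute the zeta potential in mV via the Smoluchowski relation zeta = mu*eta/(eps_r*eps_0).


Smoluchowski equation: zeta = mu * eta / (eps_r * eps_0)
zeta = 4.59e-08 * 0.0008 / (77 * 8.854e-12)
zeta = 0.053861 V = 53.86 mV

53.86


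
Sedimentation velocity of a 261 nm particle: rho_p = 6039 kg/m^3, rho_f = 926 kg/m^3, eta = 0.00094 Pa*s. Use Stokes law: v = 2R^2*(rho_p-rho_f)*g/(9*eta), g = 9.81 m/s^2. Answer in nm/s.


Radius R = 261/2 nm = 1.305e-07 m
Density difference = 6039 - 926 = 5113 kg/m^3
v = 2 * R^2 * (rho_p - rho_f) * g / (9 * eta)
v = 2 * (1.305e-07)^2 * 5113 * 9.81 / (9 * 0.00094)
v = 2.01941e-07 m/s = 201.9414 nm/s

201.9414


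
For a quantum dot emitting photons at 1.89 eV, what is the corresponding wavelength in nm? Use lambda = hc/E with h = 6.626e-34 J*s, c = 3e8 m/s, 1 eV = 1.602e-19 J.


Convert energy: E = 1.89 eV = 1.89 * 1.602e-19 = 3.02778e-19 J
lambda = h*c / E = 6.626e-34 * 3e8 / 3.02778e-19
lambda = 6.56521e-07 m = 656.5 nm

656.5


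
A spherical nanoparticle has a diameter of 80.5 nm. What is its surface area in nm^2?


Radius r = 80.5/2 = 40.25 nm
Surface area SA = 4 * pi * r^2
SA = 4 * pi * (40.25)^2
SA = 20358.31 nm^2

20358.31


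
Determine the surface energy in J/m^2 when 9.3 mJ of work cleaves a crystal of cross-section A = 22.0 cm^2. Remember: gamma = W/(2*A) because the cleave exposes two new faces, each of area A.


Convert: A = 22.0 cm^2 = 0.0022 m^2, W = 9.3 mJ = 0.0093 J
Cleaving exposes two faces of area A, so total new surface = 2*A and gamma = W / (2*A)
gamma = 0.0093 / (2 * 0.0022)
gamma = 2.114 J/m^2

2.114


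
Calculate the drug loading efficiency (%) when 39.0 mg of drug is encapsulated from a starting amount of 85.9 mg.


Drug loading efficiency = (drug loaded / drug initial) * 100
DLE = 39.0 / 85.9 * 100
DLE = 0.454 * 100
DLE = 45.4%

45.4


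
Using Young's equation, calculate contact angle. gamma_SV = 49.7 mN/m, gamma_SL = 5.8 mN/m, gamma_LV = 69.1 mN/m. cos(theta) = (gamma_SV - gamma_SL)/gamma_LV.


cos(theta) = (gamma_SV - gamma_SL) / gamma_LV
cos(theta) = (49.7 - 5.8) / 69.1
cos(theta) = 0.635311
theta = arccos(0.635311) = 50.56 degrees

50.56


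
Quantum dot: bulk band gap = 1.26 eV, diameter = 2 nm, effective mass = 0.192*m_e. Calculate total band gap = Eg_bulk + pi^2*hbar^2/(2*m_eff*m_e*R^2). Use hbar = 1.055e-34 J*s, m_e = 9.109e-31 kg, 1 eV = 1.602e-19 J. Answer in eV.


Radius R = 2/2 nm = 1e-09 m
Confinement energy dE = pi^2 * hbar^2 / (2 * m_eff * m_e * R^2)
dE = pi^2 * (1.055e-34)^2 / (2 * 0.192 * 9.109e-31 * (1e-09)^2) J, divided by 1.602e-19 J/eV
dE = 1.9604 eV
Total band gap = E_g(bulk) + dE = 1.26 + 1.9604 = 3.2204 eV

3.2204


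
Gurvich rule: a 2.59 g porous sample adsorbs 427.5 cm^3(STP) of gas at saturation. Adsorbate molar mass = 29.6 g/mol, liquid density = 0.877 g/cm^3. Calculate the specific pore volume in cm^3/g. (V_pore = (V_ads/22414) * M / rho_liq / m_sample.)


Moles adsorbed n = V_ads / 22414 = 427.5 / 22414 = 1.907290e-02 mol
Liquid volume V_liq = n * M / rho_liq = 1.907290e-02 * 29.6 / 0.877 = 0.64374 cm^3
Specific pore volume V_pore = V_liq / m_sample = 0.64374 / 2.59
V_pore = 0.2485 cm^3/g

0.2485


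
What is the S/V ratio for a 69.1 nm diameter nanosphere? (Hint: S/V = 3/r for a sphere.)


Radius r = 69.1/2 = 34.55 nm
S/V = 3 / r = 3 / 34.55
S/V = 0.0868 nm^-1

0.0868


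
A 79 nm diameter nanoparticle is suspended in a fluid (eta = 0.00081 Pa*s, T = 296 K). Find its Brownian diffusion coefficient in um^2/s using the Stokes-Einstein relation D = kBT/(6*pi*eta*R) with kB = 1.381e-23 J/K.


Radius R = 79/2 = 39.5 nm = 3.95e-08 m
D = kB*T / (6*pi*eta*R)
D = 1.381e-23 * 296 / (6 * pi * 0.00081 * 3.95e-08)
D = 6.77801e-12 m^2/s = 6.778 um^2/s

6.778


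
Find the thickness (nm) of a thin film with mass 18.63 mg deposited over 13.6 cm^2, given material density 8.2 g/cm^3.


Convert: m = 18.63 mg = 1.8630e-05 kg, A = 13.6 cm^2 = 1.3600e-03 m^2, rho = 8.2 g/cm^3 = 8200 kg/m^3
t = m / (A * rho)
t = 1.8630e-05 / (1.3600e-03 * 8200)
t = 1.6706e-06 m = 1670.6 nm

1670.6


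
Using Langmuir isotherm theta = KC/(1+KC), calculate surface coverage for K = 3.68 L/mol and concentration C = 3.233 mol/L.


Langmuir isotherm: theta = K*C / (1 + K*C)
K*C = 3.68 * 3.233 = 11.89744
theta = 11.89744 / (1 + 11.89744) = 11.89744 / 12.89744
theta = 0.9225

0.9225


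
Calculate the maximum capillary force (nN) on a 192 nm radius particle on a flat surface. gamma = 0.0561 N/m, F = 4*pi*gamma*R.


Convert radius: R = 192 nm = 1.92e-07 m
F = 4 * pi * gamma * R
F = 4 * pi * 0.0561 * 1.92e-07
F = 1.35355e-07 N = 135.3549 nN

135.3549


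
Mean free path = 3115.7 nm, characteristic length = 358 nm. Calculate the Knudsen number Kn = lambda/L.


Knudsen number Kn = lambda / L
Kn = 3115.7 / 358
Kn = 8.7031

8.7031


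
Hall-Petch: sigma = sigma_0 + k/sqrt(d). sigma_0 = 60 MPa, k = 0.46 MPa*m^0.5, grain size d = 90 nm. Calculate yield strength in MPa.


d = 90 nm = 9e-08 m
sqrt(d) = 0.0003
Hall-Petch contribution = k / sqrt(d) = 0.46 / 0.0003 = 1533.3 MPa
sigma = sigma_0 + k/sqrt(d) = 60 + 1533.3 = 1593.3 MPa

1593.3


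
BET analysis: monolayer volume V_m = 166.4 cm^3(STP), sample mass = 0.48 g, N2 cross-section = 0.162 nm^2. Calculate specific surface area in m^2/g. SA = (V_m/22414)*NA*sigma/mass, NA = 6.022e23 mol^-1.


Number of moles in monolayer = V_m / 22414 = 166.4 / 22414 = 0.00742393
Number of molecules = moles * NA = 0.00742393 * 6.022e23
SA = molecules * sigma / mass
SA = (166.4 / 22414) * 6.022e23 * 0.162e-18 / 0.48
SA = 1508.9 m^2/g

1508.9


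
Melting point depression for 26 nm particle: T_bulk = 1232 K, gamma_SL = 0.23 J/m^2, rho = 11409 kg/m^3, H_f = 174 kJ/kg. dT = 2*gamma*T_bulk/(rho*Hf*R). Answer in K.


Radius R = 26/2 = 13 nm = 1.3e-08 m
Convert H_f = 174 kJ/kg = 174000 J/kg
dT = 2 * gamma_SL * T_bulk / (rho * H_f * R)
dT = 2 * 0.23 * 1232 / (11409 * 174000 * 1.3e-08)
dT = 22.0 K

22.0


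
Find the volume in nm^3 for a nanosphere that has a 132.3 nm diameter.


Radius r = 132.3/2 = 66.15 nm
Volume V = (4/3) * pi * r^3
V = (4/3) * pi * (66.15)^3
V = 1212489.97 nm^3

1212489.97


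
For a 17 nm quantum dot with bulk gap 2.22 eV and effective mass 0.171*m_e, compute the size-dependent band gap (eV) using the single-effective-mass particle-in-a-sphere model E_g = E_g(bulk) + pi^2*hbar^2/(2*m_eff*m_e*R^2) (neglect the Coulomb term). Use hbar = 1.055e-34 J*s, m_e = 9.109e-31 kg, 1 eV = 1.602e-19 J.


Radius R = 17/2 nm = 8.5e-09 m
Confinement energy dE = pi^2 * hbar^2 / (2 * m_eff * m_e * R^2)
dE = pi^2 * (1.055e-34)^2 / (2 * 0.171 * 9.109e-31 * (8.5e-09)^2) J, divided by 1.602e-19 J/eV
dE = 0.0305 eV
Total band gap = E_g(bulk) + dE = 2.22 + 0.0305 = 2.2505 eV

2.2505


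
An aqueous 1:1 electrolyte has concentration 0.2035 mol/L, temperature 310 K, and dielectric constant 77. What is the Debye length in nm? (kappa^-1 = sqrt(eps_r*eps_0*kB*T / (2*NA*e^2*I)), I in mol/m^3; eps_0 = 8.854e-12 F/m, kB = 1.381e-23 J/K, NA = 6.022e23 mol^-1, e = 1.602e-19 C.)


Ionic strength I = 0.2035 * 1^2 * 1000 = 203.5 mol/m^3
kappa^-1 = sqrt(77 * 8.854e-12 * 1.381e-23 * 310 / (2 * 6.022e23 * (1.602e-19)^2 * 203.5))
kappa^-1 = 0.681 nm

0.681


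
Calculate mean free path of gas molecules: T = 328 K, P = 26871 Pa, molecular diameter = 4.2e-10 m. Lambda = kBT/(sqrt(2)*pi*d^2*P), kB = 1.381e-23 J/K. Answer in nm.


Mean free path: lambda = kB*T / (sqrt(2) * pi * d^2 * P)
lambda = 1.381e-23 * 328 / (sqrt(2) * pi * (4.2e-10)^2 * 26871)
lambda = 2.1509e-07 m
lambda = 215.09 nm

215.09


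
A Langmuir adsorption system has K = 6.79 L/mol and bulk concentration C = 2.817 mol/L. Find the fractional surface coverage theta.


Langmuir isotherm: theta = K*C / (1 + K*C)
K*C = 6.79 * 2.817 = 19.12743
theta = 19.12743 / (1 + 19.12743) = 19.12743 / 20.12743
theta = 0.9503

0.9503


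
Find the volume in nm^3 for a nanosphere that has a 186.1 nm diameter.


Radius r = 186.1/2 = 93.05 nm
Volume V = (4/3) * pi * r^3
V = (4/3) * pi * (93.05)^3
V = 3374719.97 nm^3

3374719.97


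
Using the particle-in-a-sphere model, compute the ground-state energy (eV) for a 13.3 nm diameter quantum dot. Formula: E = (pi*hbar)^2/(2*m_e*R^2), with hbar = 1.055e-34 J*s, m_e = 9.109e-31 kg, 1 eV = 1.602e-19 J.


Radius R = 13.3/2 = 6.65 nm = 6.65e-09 m
E = (pi * 1.055e-34)^2 / (2 * 9.109e-31 * (6.65e-09)^2)
E(J) = 1.36352e-21
E = E(J) / 1.602e-19 = 0.0085 eV

0.0085


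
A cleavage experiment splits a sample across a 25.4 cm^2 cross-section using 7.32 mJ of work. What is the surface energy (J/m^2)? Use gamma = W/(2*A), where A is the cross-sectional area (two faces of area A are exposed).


Convert: A = 25.4 cm^2 = 0.00254 m^2, W = 7.32 mJ = 0.00732 J
Cleaving exposes two faces of area A, so total new surface = 2*A and gamma = W / (2*A)
gamma = 0.00732 / (2 * 0.00254)
gamma = 1.441 J/m^2

1.441


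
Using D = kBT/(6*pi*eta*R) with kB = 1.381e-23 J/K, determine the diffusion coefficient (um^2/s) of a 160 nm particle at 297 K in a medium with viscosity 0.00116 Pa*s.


Radius R = 160/2 = 80 nm = 8e-08 m
D = kB*T / (6*pi*eta*R)
D = 1.381e-23 * 297 / (6 * pi * 0.00116 * 8e-08)
D = 2.34477e-12 m^2/s = 2.345 um^2/s

2.345


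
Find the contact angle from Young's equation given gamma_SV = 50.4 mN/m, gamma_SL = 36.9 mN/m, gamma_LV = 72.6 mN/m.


cos(theta) = (gamma_SV - gamma_SL) / gamma_LV
cos(theta) = (50.4 - 36.9) / 72.6
cos(theta) = 0.18595
theta = arccos(0.18595) = 79.28 degrees

79.28


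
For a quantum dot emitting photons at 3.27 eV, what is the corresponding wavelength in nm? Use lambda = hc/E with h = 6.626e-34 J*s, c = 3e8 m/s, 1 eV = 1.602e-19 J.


Convert energy: E = 3.27 eV = 3.27 * 1.602e-19 = 5.23854e-19 J
lambda = h*c / E = 6.626e-34 * 3e8 / 5.23854e-19
lambda = 3.79457e-07 m = 379.5 nm

379.5


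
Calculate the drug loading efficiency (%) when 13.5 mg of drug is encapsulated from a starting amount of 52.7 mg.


Drug loading efficiency = (drug loaded / drug initial) * 100
DLE = 13.5 / 52.7 * 100
DLE = 0.2562 * 100
DLE = 25.62%

25.62


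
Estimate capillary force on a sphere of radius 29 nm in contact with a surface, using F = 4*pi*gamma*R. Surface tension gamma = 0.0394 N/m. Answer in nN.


Convert radius: R = 29 nm = 2.9e-08 m
F = 4 * pi * gamma * R
F = 4 * pi * 0.0394 * 2.9e-08
F = 1.43583e-08 N = 14.3583 nN

14.3583


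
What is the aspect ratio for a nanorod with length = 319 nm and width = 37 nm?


Aspect ratio AR = length / diameter
AR = 319 / 37
AR = 8.62

8.62


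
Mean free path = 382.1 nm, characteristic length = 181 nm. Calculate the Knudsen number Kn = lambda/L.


Knudsen number Kn = lambda / L
Kn = 382.1 / 181
Kn = 2.111

2.111


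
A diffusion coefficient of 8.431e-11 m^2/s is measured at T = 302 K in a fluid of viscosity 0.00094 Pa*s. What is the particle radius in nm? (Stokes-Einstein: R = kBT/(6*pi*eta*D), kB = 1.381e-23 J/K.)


Stokes-Einstein: R = kB*T / (6*pi*eta*D)
R = 1.381e-23 * 302 / (6 * pi * 0.00094 * 8.431e-11)
R = 2.79185e-09 m = 2.79 nm

2.79


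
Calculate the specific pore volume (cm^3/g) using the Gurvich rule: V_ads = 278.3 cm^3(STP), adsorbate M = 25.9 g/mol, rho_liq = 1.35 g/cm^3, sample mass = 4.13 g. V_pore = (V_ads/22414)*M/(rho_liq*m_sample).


Moles adsorbed n = V_ads / 22414 = 278.3 / 22414 = 1.241635e-02 mol
Liquid volume V_liq = n * M / rho_liq = 1.241635e-02 * 25.9 / 1.35 = 0.23821 cm^3
Specific pore volume V_pore = V_liq / m_sample = 0.23821 / 4.13
V_pore = 0.0577 cm^3/g

0.0577


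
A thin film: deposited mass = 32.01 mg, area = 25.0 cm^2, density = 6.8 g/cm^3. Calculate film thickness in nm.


Convert: m = 32.01 mg = 3.2010e-05 kg, A = 25.0 cm^2 = 2.5000e-03 m^2, rho = 6.8 g/cm^3 = 6800 kg/m^3
t = m / (A * rho)
t = 3.2010e-05 / (2.5000e-03 * 6800)
t = 1.8829e-06 m = 1882.9 nm

1882.9


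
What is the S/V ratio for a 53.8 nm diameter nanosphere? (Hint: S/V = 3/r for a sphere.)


Radius r = 53.8/2 = 26.9 nm
S/V = 3 / r = 3 / 26.9
S/V = 0.1115 nm^-1

0.1115


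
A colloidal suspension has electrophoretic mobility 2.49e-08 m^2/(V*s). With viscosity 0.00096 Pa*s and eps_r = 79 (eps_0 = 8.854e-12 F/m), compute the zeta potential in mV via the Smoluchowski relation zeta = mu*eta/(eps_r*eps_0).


Smoluchowski equation: zeta = mu * eta / (eps_r * eps_0)
zeta = 2.49e-08 * 0.00096 / (79 * 8.854e-12)
zeta = 0.034175 V = 34.17 mV

34.17


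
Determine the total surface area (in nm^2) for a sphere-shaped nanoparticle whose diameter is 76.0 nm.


Radius r = 76.0/2 = 38 nm
Surface area SA = 4 * pi * r^2
SA = 4 * pi * (38)^2
SA = 18145.84 nm^2

18145.84


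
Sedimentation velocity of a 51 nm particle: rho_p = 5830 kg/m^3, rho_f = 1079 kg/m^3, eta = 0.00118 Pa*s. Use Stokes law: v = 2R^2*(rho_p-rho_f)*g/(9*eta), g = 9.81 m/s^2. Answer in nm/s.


Radius R = 51/2 nm = 2.55e-08 m
Density difference = 5830 - 1079 = 4751 kg/m^3
v = 2 * R^2 * (rho_p - rho_f) * g / (9 * eta)
v = 2 * (2.55e-08)^2 * 4751 * 9.81 / (9 * 0.00118)
v = 5.70742e-09 m/s = 5.7074 nm/s

5.7074


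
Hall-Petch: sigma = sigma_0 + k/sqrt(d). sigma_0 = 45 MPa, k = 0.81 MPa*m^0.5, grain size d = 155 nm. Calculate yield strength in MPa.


d = 155 nm = 1.55e-07 m
sqrt(d) = 0.0003937004
Hall-Petch contribution = k / sqrt(d) = 0.81 / 0.0003937004 = 2057.4 MPa
sigma = sigma_0 + k/sqrt(d) = 45 + 2057.4 = 2102.4 MPa

2102.4
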